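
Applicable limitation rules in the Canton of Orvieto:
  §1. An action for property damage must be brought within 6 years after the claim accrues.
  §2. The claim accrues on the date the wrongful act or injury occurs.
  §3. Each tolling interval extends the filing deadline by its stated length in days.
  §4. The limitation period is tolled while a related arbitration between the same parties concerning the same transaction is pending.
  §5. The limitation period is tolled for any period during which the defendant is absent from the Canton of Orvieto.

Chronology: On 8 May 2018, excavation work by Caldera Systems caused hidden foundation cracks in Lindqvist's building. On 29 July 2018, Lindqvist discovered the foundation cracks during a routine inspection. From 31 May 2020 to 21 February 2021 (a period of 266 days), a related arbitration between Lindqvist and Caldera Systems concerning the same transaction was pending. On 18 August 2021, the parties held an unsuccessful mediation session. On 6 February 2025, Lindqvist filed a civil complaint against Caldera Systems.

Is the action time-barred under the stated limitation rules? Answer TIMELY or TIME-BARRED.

TIME-BARRED

Accrual is governed by the date of the act, so the period began to run on 8 May 2018; the later discovery on 29 July 2018 is irrelevant under the stated rule.
Adding the 6 years base period to 8 May 2018 gives a deadline of 8 May 2024, before any tolling.
Because the pending related arbitration ran from 31 May 2020 to 21 February 2021, the deadline is extended by 266 days to 29 January 2025.
Nothing else in the chronology tolls or restarts the period.
Lindqvist filed on 6 February 2025, after the 29 January 2025 deadline, so the action is time-barred.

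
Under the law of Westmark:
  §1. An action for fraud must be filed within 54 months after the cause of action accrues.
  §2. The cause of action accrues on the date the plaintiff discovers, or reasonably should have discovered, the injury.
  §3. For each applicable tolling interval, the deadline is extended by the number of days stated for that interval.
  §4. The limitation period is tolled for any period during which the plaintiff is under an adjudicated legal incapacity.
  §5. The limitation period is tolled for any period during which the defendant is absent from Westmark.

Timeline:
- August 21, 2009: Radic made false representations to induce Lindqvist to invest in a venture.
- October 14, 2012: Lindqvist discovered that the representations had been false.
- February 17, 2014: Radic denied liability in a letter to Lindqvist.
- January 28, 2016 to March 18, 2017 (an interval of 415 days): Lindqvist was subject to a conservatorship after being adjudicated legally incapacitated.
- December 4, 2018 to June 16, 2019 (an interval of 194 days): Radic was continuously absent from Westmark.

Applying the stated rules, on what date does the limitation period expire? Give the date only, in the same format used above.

June 3, 2018

Accrual is tied to discovery, so the period began on October 14, 2012 rather than on August 21, 2009 when the act occurred.
54 months from October 14, 2012 is April 14, 2017.
The period was tolled for 415 days by the plaintiff's legal incapacity (January 28, 2016 to March 18, 2017), pushing the deadline to June 3, 2018.
The defendant's absence from the jurisdiction from December 4, 2018 to June 16, 2019 began after the period had already run on June 3, 2018, so it has no tolling effect.
The other events in the timeline have no effect on the limitation period under the stated rules.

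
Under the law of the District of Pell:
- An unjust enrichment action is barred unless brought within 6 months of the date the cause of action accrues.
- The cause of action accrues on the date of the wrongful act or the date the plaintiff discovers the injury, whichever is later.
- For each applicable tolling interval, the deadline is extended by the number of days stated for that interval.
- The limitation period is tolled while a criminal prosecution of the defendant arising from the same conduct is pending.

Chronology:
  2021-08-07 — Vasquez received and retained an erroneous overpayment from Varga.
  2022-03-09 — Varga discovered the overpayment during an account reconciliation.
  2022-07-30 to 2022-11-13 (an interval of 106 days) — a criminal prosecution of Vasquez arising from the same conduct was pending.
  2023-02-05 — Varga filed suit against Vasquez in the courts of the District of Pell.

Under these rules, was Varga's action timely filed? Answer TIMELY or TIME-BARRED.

TIME-BARRED

The claim accrued on 2022-03-09 — the later of the 2021-08-07 act and the 2022-03-09 discovery.
6 months from 2022-03-09 is 2022-09-09.
The period was tolled for 106 days by the pending criminal prosecution (2022-07-30 to 2022-11-13), pushing the deadline to 2022-12-24.
Varga filed on 2023-02-05, after the 2022-12-24 deadline, so the action is time-barred.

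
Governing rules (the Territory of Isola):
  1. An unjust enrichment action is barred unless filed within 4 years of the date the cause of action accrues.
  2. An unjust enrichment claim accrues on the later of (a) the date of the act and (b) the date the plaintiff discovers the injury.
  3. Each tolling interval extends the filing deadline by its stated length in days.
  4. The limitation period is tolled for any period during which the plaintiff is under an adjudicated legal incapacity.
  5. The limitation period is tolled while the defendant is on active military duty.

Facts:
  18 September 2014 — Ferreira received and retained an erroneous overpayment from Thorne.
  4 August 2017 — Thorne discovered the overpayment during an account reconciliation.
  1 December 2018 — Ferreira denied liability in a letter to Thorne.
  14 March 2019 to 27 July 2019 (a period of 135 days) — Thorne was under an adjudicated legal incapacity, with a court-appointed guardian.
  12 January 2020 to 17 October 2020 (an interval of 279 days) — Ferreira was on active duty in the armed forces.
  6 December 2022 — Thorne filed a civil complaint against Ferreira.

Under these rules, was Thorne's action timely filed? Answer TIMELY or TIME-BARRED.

TIME-BARRED

Because discovery on 4 August 2017 post-dates the 18 September 2014 act, accrual under the later-of rule falls on 4 August 2017.
Adding the 4 years base period to 4 August 2017 gives a deadline of 4 August 2021, before any tolling.
The plaintiff's legal incapacity from 14 March 2019 to 27 July 2019 tolled the period for 135 days, extending the deadline to 17 December 2021.
The period was tolled for 279 days by the defendant's active military service (12 January 2020 to 17 October 2020), pushing the deadline to 22 September 2022.
Nothing else in the chronology tolls or restarts the period.
Thorne filed on 6 December 2022, after the 22 September 2022 deadline, so the action is time-barred.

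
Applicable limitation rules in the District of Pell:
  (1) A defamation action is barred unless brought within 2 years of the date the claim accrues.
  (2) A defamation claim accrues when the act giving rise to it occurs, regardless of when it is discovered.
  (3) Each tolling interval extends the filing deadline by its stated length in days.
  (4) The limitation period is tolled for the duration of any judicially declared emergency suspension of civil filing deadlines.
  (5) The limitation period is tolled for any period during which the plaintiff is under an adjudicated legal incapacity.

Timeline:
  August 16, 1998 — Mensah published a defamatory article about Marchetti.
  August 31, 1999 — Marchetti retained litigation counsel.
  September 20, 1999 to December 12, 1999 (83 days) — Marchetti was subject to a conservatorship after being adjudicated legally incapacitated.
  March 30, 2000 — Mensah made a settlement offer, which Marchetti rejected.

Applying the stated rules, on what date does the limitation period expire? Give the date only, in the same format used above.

November 7, 2000

The limitation period began to run on August 16, 1998.
2 years from August 16, 1998 is August 16, 2000.
The period was tolled for 83 days by the plaintiff's legal incapacity (September 20, 1999 to December 12, 1999), pushing the deadline to November 7, 2000.
The other events in the timeline have no effect on the limitation period under the stated rules.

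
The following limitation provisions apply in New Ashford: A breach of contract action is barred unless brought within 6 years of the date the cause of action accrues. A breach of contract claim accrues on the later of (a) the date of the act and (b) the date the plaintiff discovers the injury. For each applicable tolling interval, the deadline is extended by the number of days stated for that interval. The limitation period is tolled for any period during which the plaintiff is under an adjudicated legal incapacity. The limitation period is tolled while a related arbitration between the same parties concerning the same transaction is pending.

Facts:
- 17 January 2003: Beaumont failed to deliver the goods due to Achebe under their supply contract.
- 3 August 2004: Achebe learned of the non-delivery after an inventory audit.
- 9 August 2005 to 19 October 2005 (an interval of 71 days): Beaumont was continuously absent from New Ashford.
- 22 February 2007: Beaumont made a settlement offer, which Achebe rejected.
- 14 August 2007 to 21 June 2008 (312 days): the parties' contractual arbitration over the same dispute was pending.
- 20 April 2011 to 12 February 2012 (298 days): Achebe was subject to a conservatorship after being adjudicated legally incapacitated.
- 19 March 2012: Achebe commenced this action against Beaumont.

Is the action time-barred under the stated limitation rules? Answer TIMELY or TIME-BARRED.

Taking the later of the act (17 January 2003) and discovery (3 August 2004), the claim accrued on 3 August 2004.
The untolled deadline — 6 years after 3 August 2004 — is 3 August 2010.
Because the pending related arbitration ran from 14 August 2007 to 21 June 2008, the deadline is extended by 312 days to 11 June 2011.
Because the plaintiff's legal incapacity ran from 20 April 2011 to 12 February 2012, the deadline is extended by 298 days to 4 April 2012.
No stated provision tolls the period for the defendant's absence, so the interval from 9 August 2005 to 19 October 2005 has no effect on the deadline.
The other events in the timeline have no effect on the limitation period under the stated rules.
Achebe filed on 19 March 2012, before the 4 April 2012 deadline, so the action is timely.

TIMELY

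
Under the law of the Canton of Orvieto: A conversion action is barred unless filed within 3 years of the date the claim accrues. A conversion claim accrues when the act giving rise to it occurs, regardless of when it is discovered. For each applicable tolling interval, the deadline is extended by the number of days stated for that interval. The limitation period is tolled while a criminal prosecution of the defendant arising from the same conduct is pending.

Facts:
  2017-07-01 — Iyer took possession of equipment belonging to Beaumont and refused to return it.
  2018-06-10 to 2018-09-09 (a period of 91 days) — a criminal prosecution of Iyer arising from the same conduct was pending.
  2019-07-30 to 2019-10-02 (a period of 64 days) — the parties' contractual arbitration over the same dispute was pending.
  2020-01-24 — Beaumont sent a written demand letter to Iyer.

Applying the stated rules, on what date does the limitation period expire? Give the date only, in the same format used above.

2020-09-30

The claim accrued on 2017-07-01, when the wrongful act occurred.
The untolled deadline — 3 years after 2017-07-01 — is 2020-07-01.
The period was tolled for 91 days by the pending criminal prosecution (2018-06-10 to 2018-09-09), pushing the deadline to 2020-09-30.
The pending related arbitration from 2019-07-30 to 2019-10-02 does not toll the period, because no stated rule makes a pending arbitration a tolling event.
None of the other events listed affects the running of the period under the stated rules.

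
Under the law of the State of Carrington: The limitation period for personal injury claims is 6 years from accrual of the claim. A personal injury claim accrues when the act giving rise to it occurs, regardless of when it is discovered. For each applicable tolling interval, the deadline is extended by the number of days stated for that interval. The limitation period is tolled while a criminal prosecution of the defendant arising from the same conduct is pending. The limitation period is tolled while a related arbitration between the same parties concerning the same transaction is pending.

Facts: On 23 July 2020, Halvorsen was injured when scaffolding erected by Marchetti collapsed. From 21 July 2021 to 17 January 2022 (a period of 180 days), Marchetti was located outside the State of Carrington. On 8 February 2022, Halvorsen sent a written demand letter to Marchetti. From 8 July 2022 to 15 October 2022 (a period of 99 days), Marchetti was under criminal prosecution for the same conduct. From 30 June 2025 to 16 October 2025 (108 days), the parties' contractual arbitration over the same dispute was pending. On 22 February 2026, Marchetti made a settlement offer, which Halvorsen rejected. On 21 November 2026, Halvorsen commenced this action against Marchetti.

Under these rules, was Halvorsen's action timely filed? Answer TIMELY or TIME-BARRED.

The limitation period began to run on 23 July 2020.
6 years from 23 July 2020 is 23 July 2026.
The period was tolled for 99 days by the pending criminal prosecution (8 July 2022 to 15 October 2022), pushing the deadline to 30 October 2026.
Because the pending related arbitration ran from 30 June 2025 to 16 October 2025, the deadline is extended by 108 days to 15 February 2027.
The defendant's absence from the jurisdiction from 21 July 2021 to 17 January 2022 does not toll the period, because no stated rule makes the defendant's absence a tolling event.
Nothing else in the chronology tolls or restarts the period.
Halvorsen filed on 21 November 2026, before the 15 February 2027 deadline, so the action is timely.

TIMELY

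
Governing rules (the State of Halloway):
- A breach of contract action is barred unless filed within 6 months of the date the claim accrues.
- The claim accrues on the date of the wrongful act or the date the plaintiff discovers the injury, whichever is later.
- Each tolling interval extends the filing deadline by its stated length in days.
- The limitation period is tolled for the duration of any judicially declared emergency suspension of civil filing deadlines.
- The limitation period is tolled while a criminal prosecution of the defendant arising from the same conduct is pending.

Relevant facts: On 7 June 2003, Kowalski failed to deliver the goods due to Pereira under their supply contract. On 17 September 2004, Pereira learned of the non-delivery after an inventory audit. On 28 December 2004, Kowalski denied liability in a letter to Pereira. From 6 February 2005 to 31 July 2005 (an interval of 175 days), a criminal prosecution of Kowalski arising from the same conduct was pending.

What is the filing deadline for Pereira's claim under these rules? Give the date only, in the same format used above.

8 September 2005

Taking the later of the act (7 June 2003) and discovery (17 September 2004), the claim accrued on 17 September 2004.
Adding the 6 months base period to 17 September 2004 gives a deadline of 17 March 2005, before any tolling.
Because the pending criminal prosecution ran from 6 February 2005 to 31 July 2005, the deadline is extended by 175 days to 8 September 2005.
The other events in the timeline have no effect on the limitation period under the stated rules.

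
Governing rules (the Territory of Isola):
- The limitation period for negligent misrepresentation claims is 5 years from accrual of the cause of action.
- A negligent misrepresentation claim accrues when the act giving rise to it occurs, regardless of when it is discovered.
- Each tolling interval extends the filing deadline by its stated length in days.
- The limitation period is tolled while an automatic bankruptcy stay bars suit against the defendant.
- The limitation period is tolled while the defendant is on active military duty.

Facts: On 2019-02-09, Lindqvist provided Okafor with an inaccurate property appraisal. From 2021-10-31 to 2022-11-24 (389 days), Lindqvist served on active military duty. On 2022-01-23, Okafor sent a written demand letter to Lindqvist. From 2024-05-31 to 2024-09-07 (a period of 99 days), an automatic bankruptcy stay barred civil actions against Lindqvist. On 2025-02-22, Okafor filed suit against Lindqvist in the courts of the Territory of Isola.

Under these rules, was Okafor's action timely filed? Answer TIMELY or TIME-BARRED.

The limitation period began to run on 2019-02-09.
The untolled deadline — 5 years after 2019-02-09 — is 2024-02-09.
The period was tolled for 389 days by the defendant's active military service (2021-10-31 to 2022-11-24), pushing the deadline to 2025-03-04.
The period was tolled for 99 days by the automatic bankruptcy stay (2024-05-31 to 2024-09-07), pushing the deadline to 2025-06-11.
None of the other events listed affects the running of the period under the stated rules.
Okafor filed on 2025-02-22, before the 2025-06-11 deadline, so the action is timely.

TIMELY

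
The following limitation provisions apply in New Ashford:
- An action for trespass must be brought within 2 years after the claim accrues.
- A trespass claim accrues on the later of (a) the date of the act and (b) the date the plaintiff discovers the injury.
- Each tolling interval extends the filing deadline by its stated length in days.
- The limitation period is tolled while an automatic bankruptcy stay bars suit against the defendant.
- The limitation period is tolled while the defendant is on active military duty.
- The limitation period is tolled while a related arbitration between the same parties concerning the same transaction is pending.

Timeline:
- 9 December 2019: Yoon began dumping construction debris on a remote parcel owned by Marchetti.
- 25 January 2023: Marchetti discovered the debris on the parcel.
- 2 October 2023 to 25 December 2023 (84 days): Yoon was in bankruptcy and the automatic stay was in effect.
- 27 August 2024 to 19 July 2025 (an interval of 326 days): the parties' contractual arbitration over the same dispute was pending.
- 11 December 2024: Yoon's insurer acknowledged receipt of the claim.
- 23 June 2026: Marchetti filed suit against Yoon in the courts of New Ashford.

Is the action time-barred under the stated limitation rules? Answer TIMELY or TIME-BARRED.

The claim accrued on 25 January 2023 — the later of the 9 December 2019 act and the 25 January 2023 discovery.
The untolled deadline — 2 years after 25 January 2023 — is 25 January 2025.
Because the automatic bankruptcy stay ran from 2 October 2023 to 25 December 2023, the deadline is extended by 84 days to 19 April 2025.
Because the pending related arbitration ran from 27 August 2024 to 19 July 2025, the deadline is extended by 326 days to 11 March 2026.
None of the other events listed affects the running of the period under the stated rules.
Filing on 23 June 2026 missed the 11 March 2026 deadline — the action is time-barred.

TIME-BARRED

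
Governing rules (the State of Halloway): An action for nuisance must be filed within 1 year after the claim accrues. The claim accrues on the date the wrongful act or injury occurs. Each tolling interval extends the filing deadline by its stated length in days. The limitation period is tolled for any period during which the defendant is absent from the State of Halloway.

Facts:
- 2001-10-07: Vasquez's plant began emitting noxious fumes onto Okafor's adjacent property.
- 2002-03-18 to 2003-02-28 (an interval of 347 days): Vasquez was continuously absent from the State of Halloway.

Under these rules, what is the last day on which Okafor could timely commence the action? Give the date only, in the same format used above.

The claim accrued on 2001-10-07, when the wrongful act occurred.
The untolled deadline — 1 year after 2001-10-07 — is 2002-10-07.
Because the defendant's absence from the jurisdiction ran from 2002-03-18 to 2003-02-28, the deadline is extended by 347 days to 2003-09-19.

2003-09-19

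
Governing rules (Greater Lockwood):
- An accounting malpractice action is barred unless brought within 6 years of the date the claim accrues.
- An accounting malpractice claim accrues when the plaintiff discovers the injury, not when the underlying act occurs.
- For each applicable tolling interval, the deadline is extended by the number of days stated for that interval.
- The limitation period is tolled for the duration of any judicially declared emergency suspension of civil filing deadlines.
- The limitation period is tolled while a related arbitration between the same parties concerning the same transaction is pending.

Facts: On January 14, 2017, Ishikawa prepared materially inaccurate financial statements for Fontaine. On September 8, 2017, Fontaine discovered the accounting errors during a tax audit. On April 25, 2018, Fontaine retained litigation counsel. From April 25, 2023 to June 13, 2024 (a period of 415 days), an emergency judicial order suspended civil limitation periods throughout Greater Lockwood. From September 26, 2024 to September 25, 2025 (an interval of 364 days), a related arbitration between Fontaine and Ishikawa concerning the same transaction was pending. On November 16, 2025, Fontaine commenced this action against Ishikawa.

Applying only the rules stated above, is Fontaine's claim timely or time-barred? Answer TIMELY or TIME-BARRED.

Accrual is tied to discovery, so the period began on September 8, 2017 rather than on January 14, 2017 when the act occurred.
6 years from September 8, 2017 is September 8, 2023.
The emergency suspension of filing deadlines from April 25, 2023 to June 13, 2024 tolled the period for 415 days, extending the deadline to October 27, 2024.
Because the pending related arbitration ran from September 26, 2024 to September 25, 2025, the deadline is extended by 364 days to October 26, 2025.
The other events in the timeline have no effect on the limitation period under the stated rules.
The November 16, 2025 filing falls after the October 26, 2025 deadline; the claim is time-barred.

TIME-BARRED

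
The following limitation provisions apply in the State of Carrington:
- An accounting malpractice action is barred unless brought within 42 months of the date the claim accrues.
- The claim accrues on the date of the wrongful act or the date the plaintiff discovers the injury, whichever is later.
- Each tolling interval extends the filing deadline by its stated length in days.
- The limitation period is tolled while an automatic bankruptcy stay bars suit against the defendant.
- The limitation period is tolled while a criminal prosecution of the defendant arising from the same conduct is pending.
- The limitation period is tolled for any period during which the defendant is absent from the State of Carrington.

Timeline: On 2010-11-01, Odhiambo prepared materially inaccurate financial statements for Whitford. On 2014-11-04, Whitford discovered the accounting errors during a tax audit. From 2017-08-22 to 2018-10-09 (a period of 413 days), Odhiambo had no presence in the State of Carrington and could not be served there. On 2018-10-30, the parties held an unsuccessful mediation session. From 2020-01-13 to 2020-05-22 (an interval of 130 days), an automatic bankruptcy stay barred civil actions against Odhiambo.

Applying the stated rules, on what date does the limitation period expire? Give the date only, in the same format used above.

2019-06-21

Because discovery on 2014-11-04 post-dates the 2010-11-01 act, accrual under the later-of rule falls on 2014-11-04.
42 months from 2014-11-04 is 2018-05-04.
The period was tolled for 413 days by the defendant's absence from the jurisdiction (2017-08-22 to 2018-10-09), pushing the deadline to 2019-06-21.
The automatic bankruptcy stay from 2020-01-13 to 2020-05-22 began after the period had already run on 2019-06-21, so it has no tolling effect.
The other events in the timeline have no effect on the limitation period under the stated rules.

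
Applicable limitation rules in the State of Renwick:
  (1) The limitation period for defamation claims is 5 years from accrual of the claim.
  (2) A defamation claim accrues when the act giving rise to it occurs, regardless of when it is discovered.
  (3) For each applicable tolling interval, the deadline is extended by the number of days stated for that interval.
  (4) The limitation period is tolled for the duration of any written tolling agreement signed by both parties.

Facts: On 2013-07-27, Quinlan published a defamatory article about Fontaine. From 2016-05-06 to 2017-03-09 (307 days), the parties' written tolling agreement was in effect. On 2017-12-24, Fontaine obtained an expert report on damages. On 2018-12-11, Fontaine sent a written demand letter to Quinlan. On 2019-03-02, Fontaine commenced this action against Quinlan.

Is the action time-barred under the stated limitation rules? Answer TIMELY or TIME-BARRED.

The limitation period began to run on 2013-07-27.
Adding the 5 years base period to 2013-07-27 gives a deadline of 2018-07-27, before any tolling.
The period was tolled for 307 days by the written tolling agreement (2016-05-06 to 2017-03-09), pushing the deadline to 2019-05-30.
None of the other events listed affects the running of the period under the stated rules.
Fontaine filed on 2019-03-02, before the 2019-05-30 deadline, so the action is timely.

TIMELY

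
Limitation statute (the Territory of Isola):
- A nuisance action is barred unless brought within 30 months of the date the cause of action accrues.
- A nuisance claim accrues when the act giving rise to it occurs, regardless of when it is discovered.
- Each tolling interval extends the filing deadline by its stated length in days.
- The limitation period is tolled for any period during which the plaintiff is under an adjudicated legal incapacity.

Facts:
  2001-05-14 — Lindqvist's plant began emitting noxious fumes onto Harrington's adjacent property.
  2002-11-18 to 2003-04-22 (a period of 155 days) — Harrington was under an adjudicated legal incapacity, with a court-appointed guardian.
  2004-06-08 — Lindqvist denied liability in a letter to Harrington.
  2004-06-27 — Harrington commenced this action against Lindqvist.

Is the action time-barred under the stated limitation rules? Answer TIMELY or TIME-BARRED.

TIME-BARRED

The cause of action accrued on 2001-05-14, the date of the act.
The untolled deadline — 30 months after 2001-05-14 — is 2003-11-14.
The plaintiff's legal incapacity from 2002-11-18 to 2003-04-22 tolled the period for 155 days, extending the deadline to 2004-04-17.
The other events in the timeline have no effect on the limitation period under the stated rules.
Filing on 2004-06-27 missed the 2004-04-17 deadline — the action is time-barred.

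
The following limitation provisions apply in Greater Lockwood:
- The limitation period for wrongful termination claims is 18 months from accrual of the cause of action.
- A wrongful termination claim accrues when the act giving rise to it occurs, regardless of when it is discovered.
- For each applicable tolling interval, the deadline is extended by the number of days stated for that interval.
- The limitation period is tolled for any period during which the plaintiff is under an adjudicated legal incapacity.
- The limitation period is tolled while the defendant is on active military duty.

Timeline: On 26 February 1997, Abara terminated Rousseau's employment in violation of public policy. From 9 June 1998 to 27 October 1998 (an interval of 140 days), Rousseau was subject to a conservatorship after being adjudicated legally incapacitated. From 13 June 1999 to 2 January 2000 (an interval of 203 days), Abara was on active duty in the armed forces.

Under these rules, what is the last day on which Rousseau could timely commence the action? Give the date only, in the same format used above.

The claim accrued on 26 February 1997, when the wrongful act occurred.
The untolled deadline — 18 months after 26 February 1997 — is 26 August 1998.
The period was tolled for 140 days by the plaintiff's legal incapacity (9 June 1998 to 27 October 1998), pushing the deadline to 13 January 1999.
The defendant's active military service from 13 June 1999 to 2 January 2000 began after the period had already run on 13 January 1999, so it has no tolling effect.

13 January 1999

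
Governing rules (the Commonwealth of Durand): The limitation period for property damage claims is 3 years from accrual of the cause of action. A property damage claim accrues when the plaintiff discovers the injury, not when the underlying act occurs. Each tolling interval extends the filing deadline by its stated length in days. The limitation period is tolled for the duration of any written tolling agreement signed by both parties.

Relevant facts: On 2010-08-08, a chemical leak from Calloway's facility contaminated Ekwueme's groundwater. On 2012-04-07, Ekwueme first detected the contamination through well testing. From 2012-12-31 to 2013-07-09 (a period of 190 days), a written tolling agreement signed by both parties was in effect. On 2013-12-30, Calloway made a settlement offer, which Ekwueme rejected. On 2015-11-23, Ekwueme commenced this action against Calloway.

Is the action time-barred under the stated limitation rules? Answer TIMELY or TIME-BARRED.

Accrual is tied to discovery, so the period began on 2012-04-07 rather than on 2010-08-08 when the act occurred.
The untolled deadline — 3 years after 2012-04-07 — is 2015-04-07.
The period was tolled for 190 days by the written tolling agreement (2012-12-31 to 2013-07-09), pushing the deadline to 2015-10-14.
Nothing else in the chronology tolls or restarts the period.
The 2015-11-23 filing falls after the 2015-10-14 deadline; the claim is time-barred.

TIME-BARRED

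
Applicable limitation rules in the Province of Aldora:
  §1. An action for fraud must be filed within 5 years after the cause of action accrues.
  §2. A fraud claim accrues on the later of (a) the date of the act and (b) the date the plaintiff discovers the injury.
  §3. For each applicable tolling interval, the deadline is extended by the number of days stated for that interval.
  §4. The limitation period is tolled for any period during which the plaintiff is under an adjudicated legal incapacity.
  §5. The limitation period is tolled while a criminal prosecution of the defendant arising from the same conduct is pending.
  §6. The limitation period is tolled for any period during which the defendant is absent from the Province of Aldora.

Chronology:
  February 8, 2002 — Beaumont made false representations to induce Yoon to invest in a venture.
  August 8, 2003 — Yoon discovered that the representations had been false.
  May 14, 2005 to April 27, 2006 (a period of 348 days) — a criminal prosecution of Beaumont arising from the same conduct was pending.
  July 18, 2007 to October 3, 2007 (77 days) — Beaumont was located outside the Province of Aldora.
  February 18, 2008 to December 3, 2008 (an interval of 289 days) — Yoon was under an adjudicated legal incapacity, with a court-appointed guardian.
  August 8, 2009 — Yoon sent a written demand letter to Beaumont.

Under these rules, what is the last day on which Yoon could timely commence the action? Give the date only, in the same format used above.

July 23, 2010

Taking the later of the act (February 8, 2002) and discovery (August 8, 2003), the claim accrued on August 8, 2003.
The untolled deadline — 5 years after August 8, 2003 — is August 8, 2008.
Because the pending criminal prosecution ran from May 14, 2005 to April 27, 2006, the deadline is extended by 348 days to July 22, 2009.
Because the defendant's absence from the jurisdiction ran from July 18, 2007 to October 3, 2007, the deadline is extended by 77 days to October 7, 2009.
The plaintiff's legal incapacity from February 18, 2008 to December 3, 2008 tolled the period for 289 days, extending the deadline to July 23, 2010.
Nothing else in the chronology tolls or restarts the period.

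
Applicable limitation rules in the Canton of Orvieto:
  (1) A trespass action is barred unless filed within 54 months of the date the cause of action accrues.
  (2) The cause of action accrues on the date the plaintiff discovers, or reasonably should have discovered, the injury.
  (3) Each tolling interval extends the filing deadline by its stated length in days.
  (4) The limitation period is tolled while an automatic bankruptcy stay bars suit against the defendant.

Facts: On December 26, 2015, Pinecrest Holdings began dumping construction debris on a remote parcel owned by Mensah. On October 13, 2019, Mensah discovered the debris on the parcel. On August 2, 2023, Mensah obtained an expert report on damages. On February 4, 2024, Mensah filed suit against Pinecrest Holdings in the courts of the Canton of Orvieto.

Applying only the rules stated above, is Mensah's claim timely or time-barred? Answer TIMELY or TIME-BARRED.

TIMELY

The claim did not accrue until Mensah discovered the injury on October 13, 2019; the December 26, 2015 act date does not start the clock under the stated rule.
Adding the 54 months base period to October 13, 2019 gives a deadline of April 13, 2024, before any tolling.
The other events in the timeline have no effect on the limitation period under the stated rules.
Mensah filed on February 4, 2024, before the April 13, 2024 deadline, so the action is timely.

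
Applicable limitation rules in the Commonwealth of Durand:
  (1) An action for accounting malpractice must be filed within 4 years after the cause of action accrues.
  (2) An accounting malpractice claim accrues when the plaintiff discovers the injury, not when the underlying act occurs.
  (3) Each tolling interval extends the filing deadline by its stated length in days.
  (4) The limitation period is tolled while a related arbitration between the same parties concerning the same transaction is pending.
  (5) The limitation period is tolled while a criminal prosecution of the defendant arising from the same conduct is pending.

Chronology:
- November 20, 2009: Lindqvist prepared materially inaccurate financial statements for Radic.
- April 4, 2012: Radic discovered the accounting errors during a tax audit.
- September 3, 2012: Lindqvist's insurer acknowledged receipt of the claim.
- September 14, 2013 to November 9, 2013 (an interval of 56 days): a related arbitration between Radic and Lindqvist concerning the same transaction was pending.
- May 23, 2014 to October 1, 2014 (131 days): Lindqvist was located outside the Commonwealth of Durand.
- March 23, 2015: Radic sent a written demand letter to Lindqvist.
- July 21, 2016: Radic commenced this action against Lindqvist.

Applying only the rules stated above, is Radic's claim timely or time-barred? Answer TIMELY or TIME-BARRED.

Accrual is tied to discovery, so the period began on April 4, 2012 rather than on November 20, 2009 when the act occurred.
Adding the 4 years base period to April 4, 2012 gives a deadline of April 4, 2016, before any tolling.
Because the pending related arbitration ran from September 14, 2013 to November 9, 2013, the deadline is extended by 56 days to May 30, 2016.
Although the defendant's absence ran from May 23, 2014 to October 1, 2014, the stated rules do not make that a tolling event, so it is disregarded.
Nothing else in the chronology tolls or restarts the period.
The July 21, 2016 filing falls after the May 30, 2016 deadline; the claim is time-barred.

TIME-BARRED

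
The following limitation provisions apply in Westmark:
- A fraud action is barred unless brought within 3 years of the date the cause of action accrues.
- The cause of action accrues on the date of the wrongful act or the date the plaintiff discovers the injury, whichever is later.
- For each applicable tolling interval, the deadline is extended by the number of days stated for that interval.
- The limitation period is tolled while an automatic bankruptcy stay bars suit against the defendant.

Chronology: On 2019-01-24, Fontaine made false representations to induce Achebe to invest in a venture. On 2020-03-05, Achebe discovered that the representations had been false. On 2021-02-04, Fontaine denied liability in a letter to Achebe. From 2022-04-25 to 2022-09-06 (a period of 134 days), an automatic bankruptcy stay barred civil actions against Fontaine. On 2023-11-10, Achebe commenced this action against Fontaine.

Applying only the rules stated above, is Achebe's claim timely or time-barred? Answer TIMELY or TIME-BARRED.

TIME-BARRED

Because discovery on 2020-03-05 post-dates the 2019-01-24 act, accrual under the later-of rule falls on 2020-03-05.
Adding the 3 years base period to 2020-03-05 gives a deadline of 2023-03-05, before any tolling.
The automatic bankruptcy stay from 2022-04-25 to 2022-09-06 tolled the period for 134 days, extending the deadline to 2023-07-17.
The other events in the timeline have no effect on the limitation period under the stated rules.
The 2023-11-10 filing falls after the 2023-07-17 deadline; the claim is time-barred.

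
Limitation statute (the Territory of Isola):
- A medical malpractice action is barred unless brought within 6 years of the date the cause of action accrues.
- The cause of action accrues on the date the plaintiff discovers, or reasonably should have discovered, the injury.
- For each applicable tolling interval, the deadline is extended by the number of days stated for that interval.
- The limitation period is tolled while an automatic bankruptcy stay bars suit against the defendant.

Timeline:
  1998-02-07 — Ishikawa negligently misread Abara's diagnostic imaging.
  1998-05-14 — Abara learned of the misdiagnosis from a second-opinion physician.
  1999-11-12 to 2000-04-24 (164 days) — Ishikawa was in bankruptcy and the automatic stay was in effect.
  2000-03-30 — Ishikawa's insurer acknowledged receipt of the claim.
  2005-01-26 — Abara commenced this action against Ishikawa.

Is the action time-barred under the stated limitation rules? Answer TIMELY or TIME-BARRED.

TIME-BARRED

Under the discovery rule, the claim accrued on 1998-05-14, when Abara discovered the injury — not on the 1998-02-07 date of the underlying act.
6 years from 1998-05-14 is 2004-05-14.
The period was tolled for 164 days by the automatic bankruptcy stay (1999-11-12 to 2000-04-24), pushing the deadline to 2004-10-25.
None of the other events listed affects the running of the period under the stated rules.
Abara filed on 2005-01-26, after the 2004-10-25 deadline, so the action is time-barred.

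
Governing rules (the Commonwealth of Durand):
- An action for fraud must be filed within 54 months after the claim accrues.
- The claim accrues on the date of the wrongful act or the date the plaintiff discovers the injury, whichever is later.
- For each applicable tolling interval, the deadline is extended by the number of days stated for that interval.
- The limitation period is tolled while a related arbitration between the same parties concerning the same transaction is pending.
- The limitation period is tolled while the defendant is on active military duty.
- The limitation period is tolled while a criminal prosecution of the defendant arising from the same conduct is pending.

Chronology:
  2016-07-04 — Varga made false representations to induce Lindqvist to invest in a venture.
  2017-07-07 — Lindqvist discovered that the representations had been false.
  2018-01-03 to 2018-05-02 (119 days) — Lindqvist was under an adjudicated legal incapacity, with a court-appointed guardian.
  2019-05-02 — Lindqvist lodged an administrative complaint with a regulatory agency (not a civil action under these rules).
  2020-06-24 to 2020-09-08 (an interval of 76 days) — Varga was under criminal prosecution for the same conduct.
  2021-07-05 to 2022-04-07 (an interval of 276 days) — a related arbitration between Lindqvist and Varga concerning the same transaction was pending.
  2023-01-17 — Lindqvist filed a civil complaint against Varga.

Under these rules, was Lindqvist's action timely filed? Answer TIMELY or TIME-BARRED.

Taking the later of the act (2016-07-04) and discovery (2017-07-07), the claim accrued on 2017-07-07.
The untolled deadline — 54 months after 2017-07-07 — is 2022-01-07.
The period was tolled for 76 days by the pending criminal prosecution (2020-06-24 to 2020-09-08), pushing the deadline to 2022-03-24.
The pending related arbitration from 2021-07-05 to 2022-04-07 tolled the period for 276 days, extending the deadline to 2022-12-25.
No stated provision tolls the period for the plaintiff's incapacity, so the interval from 2018-01-03 to 2018-05-02 has no effect on the deadline.
Nothing else in the chronology tolls or restarts the period.
Filing on 2023-01-17 missed the 2022-12-25 deadline — the action is time-barred.

TIME-BARRED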